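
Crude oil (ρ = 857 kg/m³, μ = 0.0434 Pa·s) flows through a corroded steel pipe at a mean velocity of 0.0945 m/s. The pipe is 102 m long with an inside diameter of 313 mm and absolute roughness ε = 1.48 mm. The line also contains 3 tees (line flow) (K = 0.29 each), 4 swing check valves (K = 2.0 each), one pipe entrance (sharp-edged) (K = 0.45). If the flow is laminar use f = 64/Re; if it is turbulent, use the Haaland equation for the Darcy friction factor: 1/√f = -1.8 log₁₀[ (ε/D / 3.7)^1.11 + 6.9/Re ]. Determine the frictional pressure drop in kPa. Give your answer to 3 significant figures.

ΔP ≈ 0.172 kPa

Reynolds number Re = ρVD/μ = 857 · 0.0945 · 0.313 / 0.0434 = 584.1.
Re < 2300 → laminar flow, so f = 64/Re = 64/584.1 = 0.1096 (the turbulent correlation is not needed).
Total minor-loss coefficient ΣK = 3·0.29 + 4·2 + 1·0.45 = 9.32.
ΔP = [f·L/D + ΣK]·(ρV²/2) = [0.1096·102/0.313 + 9.32]·(857·0.0945²/2) = [35.71 + 9.32]·3.827 = 172.3 Pa.
ΔP = 172.3 Pa = 0.172 kPa.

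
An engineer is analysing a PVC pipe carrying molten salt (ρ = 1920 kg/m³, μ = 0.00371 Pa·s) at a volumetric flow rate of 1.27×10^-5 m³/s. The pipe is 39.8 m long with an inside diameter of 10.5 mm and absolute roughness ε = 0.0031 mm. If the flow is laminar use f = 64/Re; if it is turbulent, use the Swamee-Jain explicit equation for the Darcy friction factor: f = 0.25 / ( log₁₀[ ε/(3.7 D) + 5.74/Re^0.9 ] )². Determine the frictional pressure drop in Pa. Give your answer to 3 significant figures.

Cross-sectional area A = πD²/4 = π(0.0105)²/4 = 8.659e-05 m²; mean velocity V = Q/A = 1.27e-05/8.659e-05 = 0.1467 m/s.
Reynolds number Re = ρVD/μ = 1920 · 0.1467 · 0.0105 / 0.00371 = 797.
Re < 2300 → laminar flow, so f = 64/Re = 64/797 = 0.0803 (the turbulent correlation is not needed).
Darcy-Weisbach: ΔP = f(L/D)(ρV²/2) = 0.0803·(39.8/0.0105)·(1920·0.1467²/2) = 0.0803·3790·20.65 = 6286 Pa.

ΔP ≈ 6290 Pa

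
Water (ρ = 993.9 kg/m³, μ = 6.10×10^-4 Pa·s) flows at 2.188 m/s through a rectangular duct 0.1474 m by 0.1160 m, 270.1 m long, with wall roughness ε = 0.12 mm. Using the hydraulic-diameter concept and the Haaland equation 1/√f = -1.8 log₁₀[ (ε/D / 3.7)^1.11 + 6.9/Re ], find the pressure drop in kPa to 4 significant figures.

Hydraulic diameter D_h = 4A/P = 4·(0.1474·0.116)/(2·(0.1474+0.116)) = 0.06839/0.5268 = 0.1298 m.
Re = ρVD_h/μ = 993.9·2.188·0.1298/0.00061 = 4.628e+05.
ε/D_h = 0.00012/0.1298 = 0.000924; Haaland gives 1/√f = -1.8 log₁₀[0.0001+1.49e-05] = 7.089, so f = 0.0199.
ΔP = f(L/D_h)(ρV²/2) = 0.0199·270.1/0.1298·2379 = 9.848e+04 Pa.
ΔP = 98.48 kPa.

ΔP ≈ 98.48 kPa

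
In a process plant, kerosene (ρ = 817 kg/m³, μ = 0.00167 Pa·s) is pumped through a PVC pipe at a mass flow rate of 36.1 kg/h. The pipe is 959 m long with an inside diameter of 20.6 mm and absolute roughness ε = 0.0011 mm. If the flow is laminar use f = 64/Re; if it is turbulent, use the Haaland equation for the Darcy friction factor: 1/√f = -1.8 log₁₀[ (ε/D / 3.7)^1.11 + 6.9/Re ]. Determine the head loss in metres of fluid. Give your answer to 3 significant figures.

h_f ≈ 0.555 m

ṁ = 36.1 kg/h = 36.1/3600 = 0.01003 kg/s.
A = πD²/4 = π(0.0206)²/4 = 0.0003333 m²; mean velocity V = ṁ/(ρA) = 0.01003/(817 · 0.0003333) = 0.03683 m/s.
Reynolds number Re = ρVD/μ = 817 · 0.03683 · 0.0206 / 0.00167 = 371.1.
Re < 2300 → laminar flow, so f = 64/Re = 64/371.1 = 0.1724 (the turbulent correlation is not needed).
Darcy-Weisbach: ΔP = f(L/D)(ρV²/2) = 0.1724·(959/0.0206)·(817·0.03683²/2) = 0.1724·4.655e+04·0.554 = 4447 Pa.
Head loss h_f = ΔP/(ρg) = 4447/(817·9.81) = 0.555 m.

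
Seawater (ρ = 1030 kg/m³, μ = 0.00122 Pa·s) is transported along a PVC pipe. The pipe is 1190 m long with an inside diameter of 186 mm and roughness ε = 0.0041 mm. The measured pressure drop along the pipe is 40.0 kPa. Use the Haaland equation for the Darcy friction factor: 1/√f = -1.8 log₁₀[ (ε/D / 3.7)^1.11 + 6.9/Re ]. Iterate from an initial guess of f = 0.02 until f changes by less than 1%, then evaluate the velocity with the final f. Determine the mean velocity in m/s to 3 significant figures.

V ≈ 0.847 m/s

Rearranging Darcy-Weisbach: V = √(2·ΔP·D/(f·L·ρ)). With ε/D = 4.1e-06/0.186 = 2.2e-05, iterate starting from f = 0.02:
  f = 0.02 → V = √(2·4e+04·0.186/(0.02·1190·1030)) = 0.7791 m/s; Re = ρVD/μ = 1.223e+05; f → 0.01719
  f = 0.01719 → V = 0.8403 m/s; Re = 1.319e+05; f → 0.01694
  f = 0.01694 → V = 0.8466 m/s; Re = 1.329e+05; f → 0.01691
Converged (Δf/f < 1%). With the final f = 0.01691: V = √(2·4e+04·0.186/(0.01691·1190·1030)) = 0.8472 m/s.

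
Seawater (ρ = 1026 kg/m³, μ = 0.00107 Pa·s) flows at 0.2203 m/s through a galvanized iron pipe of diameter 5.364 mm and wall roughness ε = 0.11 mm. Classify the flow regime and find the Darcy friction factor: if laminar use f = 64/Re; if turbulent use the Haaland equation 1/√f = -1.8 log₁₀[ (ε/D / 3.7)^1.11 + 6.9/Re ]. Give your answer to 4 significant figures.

Re = ρVD/μ = 1026·0.2203·0.005364/0.00107 = 1133.
Re < 2300 → laminar, so f = 64/Re = 0.05648 (roughness is irrelevant in laminar flow).

f ≈ 0.05648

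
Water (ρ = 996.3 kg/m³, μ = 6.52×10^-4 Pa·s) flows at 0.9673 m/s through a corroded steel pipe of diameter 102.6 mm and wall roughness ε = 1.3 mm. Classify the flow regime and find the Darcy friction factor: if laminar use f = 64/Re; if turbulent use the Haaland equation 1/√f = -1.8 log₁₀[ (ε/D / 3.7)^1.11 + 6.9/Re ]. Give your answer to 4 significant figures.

f ≈ 0.04154

Re = ρVD/μ = 996.3·0.9673·0.1026/0.000652 = 1.517e+05.
Re > 4000 → turbulent. ε/D = 0.0013/0.1026 = 0.0127; Haaland: 1/√f = -1.8 log₁₀[0.00183 + 4.55e-05] = 4.907, so f = 0.04154.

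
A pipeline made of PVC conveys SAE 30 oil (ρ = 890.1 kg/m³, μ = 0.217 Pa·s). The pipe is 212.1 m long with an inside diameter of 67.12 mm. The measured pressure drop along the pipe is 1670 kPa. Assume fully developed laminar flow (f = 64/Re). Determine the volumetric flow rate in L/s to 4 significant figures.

Q ≈ 18.07 L/s

For laminar flow, f = 64/Re with Re = ρVD/μ, so Darcy-Weisbach reduces to ΔP = 32μLV/D². Solving for V: V = ΔP·D²/(32μL) = 1.67e+06·(0.06712)²/(32·0.217·212.1) = 5.108 m/s.
Check: Re = ρVD/μ = 890.1·5.108·0.06712/0.217 = 1406 < 2300, so the laminar assumption holds.
Q = V·A = 5.108·(π/4·0.06712²) = 0.01807 m³/s = 18.07 L/s.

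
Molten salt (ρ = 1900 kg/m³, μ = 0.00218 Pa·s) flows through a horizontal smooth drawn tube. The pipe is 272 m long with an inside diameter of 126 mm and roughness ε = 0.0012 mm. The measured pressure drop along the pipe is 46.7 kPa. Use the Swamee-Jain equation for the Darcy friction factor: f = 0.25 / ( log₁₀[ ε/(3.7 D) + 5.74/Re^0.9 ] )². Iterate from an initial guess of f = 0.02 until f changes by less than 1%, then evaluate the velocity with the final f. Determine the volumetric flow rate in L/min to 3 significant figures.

Q ≈ 864 L/min

Rearranging Darcy-Weisbach: V = √(2·ΔP·D/(f·L·ρ)). With ε/D = 1.2e-06/0.126 = 9.52e-06, iterate starting from f = 0.02:
  f = 0.02 → V = √(2·4.67e+04·0.126/(0.02·272·1900)) = 1.067 m/s; Re = ρVD/μ = 1.172e+05; f → 0.01735
  f = 0.01735 → V = 1.146 m/s; Re = 1.258e+05; f → 0.0171
  f = 0.0171 → V = 1.154 m/s; Re = 1.267e+05; f → 0.01708
Converged (Δf/f < 1%). With the final f = 0.01708: V = √(2·4.67e+04·0.126/(0.01708·272·1900)) = 1.155 m/s.
Q = V·A = 1.155·(π/4·0.126²) = 0.0144 m³/s = 864 L/min.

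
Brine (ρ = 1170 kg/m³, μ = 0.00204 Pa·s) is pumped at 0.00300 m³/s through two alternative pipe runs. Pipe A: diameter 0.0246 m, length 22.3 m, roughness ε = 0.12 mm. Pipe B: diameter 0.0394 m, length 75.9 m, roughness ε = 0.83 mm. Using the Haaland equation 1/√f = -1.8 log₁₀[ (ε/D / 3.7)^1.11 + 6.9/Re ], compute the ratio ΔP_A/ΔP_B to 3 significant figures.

ΔP_A/ΔP_B ≈ 1.92

Pipe A: V = Q/A = 0.003/0.0004753 = 6.312 m/s; Re = 8.905e+04; ε/D = 0.00488; Haaland → f = 0.03117; ΔP_A = f(L/D)(ρV²/2) = 6.585e+05 Pa.
Pipe B: V = Q/A = 0.003/0.001219 = 2.461 m/s; Re = 5.56e+04; ε/D = 0.0211; Haaland → f = 0.05038; ΔP_B = f(L/D)(ρV²/2) = 3.437e+05 Pa.
ΔP_A/ΔP_B = 6.585e+05/3.437e+05 = 1.92.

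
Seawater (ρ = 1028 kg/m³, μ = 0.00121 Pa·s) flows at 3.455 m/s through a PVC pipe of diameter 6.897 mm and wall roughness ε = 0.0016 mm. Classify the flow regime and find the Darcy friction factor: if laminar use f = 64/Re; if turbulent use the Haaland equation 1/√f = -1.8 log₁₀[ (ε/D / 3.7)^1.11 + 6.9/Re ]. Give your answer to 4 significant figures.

Re = ρVD/μ = 1028·3.455·0.006897/0.00121 = 2.024e+04.
Re > 4000 → turbulent. ε/D = 1.6e-06/0.006897 = 0.000232; Haaland: 1/√f = -1.8 log₁₀[2.16e-05 + 0.000341] = 6.193, so f = 0.02607.

f ≈ 0.02607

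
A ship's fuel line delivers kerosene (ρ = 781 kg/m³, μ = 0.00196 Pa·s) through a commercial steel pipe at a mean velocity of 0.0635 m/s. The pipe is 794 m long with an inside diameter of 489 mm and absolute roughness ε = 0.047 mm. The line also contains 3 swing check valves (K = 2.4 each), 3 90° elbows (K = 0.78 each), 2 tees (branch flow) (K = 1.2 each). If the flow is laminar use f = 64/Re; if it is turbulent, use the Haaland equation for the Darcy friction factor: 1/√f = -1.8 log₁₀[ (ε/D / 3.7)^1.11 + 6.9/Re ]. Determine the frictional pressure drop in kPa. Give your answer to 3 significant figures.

ΔP ≈ 0.0936 kPa

Reynolds number Re = ρVD/μ = 781 · 0.0635 · 0.489 / 0.00196 = 1.237e+04.
Re > 4000 → turbulent. Relative roughness ε/D = 4.7e-05/0.489 = 9.61e-05. Haaland: 1/√f = -1.8 log₁₀[(9.61e-05/3.7)^1.11 + 6.9/1.237e+04] = -1.8 log₁₀[8.13e-06 + 0.000558] = 5.845, so f = 0.02927.
Total minor-loss coefficient ΣK = 3·2.4 + 3·0.78 + 2·1.2 = 11.9.
ΔP = [f·L/D + ΣK]·(ρV²/2) = [0.02927·794/0.489 + 11.9]·(781·0.0635²/2) = [47.52 + 11.9]·1.575 = 93.63 Pa.
ΔP = 93.63 Pa = 0.0936 kPa.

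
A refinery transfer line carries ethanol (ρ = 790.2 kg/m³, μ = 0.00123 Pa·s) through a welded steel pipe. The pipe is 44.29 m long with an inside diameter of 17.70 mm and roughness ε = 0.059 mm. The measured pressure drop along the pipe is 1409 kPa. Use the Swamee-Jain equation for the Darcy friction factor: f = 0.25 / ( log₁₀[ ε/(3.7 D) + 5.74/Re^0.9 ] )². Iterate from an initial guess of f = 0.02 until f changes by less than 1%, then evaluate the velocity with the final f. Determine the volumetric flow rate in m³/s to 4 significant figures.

Rearranging Darcy-Weisbach: V = √(2·ΔP·D/(f·L·ρ)). With ε/D = 5.9e-05/0.0177 = 0.00333, iterate starting from f = 0.02:
  f = 0.02 → V = √(2·1.409e+06·0.0177/(0.02·44.29·790.2)) = 8.442 m/s; Re = ρVD/μ = 9.599e+04; f → 0.02848
  f = 0.02848 → V = 7.074 m/s; Re = 8.044e+04; f → 0.02872
Converged (Δf/f < 1%). With the final f = 0.02872: V = √(2·1.409e+06·0.0177/(0.02872·44.29·790.2)) = 7.044 m/s.
Q = V·A = 7.044·(π/4·0.0177²) = 0.001733 m³/s = 0.001733 m³/s.

Q ≈ 0.001733 m³/s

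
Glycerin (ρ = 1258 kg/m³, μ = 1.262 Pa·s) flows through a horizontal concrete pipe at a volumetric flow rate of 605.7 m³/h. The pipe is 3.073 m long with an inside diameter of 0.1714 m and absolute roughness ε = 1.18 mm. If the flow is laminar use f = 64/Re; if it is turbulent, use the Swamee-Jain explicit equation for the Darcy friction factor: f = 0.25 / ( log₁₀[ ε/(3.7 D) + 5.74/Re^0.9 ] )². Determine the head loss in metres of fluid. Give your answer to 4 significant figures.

Q = 605.7 m³/h = 605.7/3600 = 0.1683 m³/s.
Cross-sectional area A = πD²/4 = π(0.1714)²/4 = 0.02307 m²; mean velocity V = Q/A = 0.1683/0.02307 = 7.292 m/s.
Reynolds number Re = ρVD/μ = 1258 · 7.292 · 0.1714 / 1.26 = 1246.
Re < 2300 → laminar flow, so f = 64/Re = 64/1246 = 0.05137 (the turbulent correlation is not needed).
Darcy-Weisbach: ΔP = f(L/D)(ρV²/2) = 0.05137·(3.073/0.1714)·(1258·7.292²/2) = 0.05137·17.93·3.345e+04 = 3.08e+04 Pa.
Head loss h_f = ΔP/(ρg) = 3.08e+04/(1258·9.81) = 2.496 m.

h_f ≈ 2.496 m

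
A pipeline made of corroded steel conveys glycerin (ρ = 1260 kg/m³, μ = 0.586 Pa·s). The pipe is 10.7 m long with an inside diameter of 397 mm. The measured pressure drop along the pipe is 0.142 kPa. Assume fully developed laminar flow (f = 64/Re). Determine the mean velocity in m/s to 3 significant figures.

V ≈ 0.112 m/s

For laminar flow, f = 64/Re with Re = ρVD/μ, so Darcy-Weisbach reduces to ΔP = 32μLV/D². Solving for V: V = ΔP·D²/(32μL) = 142·(0.397)²/(32·0.586·10.7) = 0.1115 m/s.
Check: Re = ρVD/μ = 1260·0.1115·0.397/0.586 = 95.21 < 2300, so the laminar assumption holds.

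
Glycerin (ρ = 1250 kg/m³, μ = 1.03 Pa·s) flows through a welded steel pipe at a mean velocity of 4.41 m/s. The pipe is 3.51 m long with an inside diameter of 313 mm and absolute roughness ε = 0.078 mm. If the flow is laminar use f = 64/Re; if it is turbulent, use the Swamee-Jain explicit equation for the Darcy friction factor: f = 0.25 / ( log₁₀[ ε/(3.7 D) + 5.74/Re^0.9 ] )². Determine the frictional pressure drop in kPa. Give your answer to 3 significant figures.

Reynolds number Re = ρVD/μ = 1250 · 4.41 · 0.313 / 1.03 = 1675.
Re < 2300 → laminar flow, so f = 64/Re = 64/1675 = 0.03821 (the turbulent correlation is not needed).
Darcy-Weisbach: ΔP = f(L/D)(ρV²/2) = 0.03821·(3.51/0.313)·(1250·4.41²/2) = 0.03821·11.21·1.216e+04 = 5208 Pa.
ΔP = 5208 Pa = 5.21 kPa.

ΔP ≈ 5.21 kPa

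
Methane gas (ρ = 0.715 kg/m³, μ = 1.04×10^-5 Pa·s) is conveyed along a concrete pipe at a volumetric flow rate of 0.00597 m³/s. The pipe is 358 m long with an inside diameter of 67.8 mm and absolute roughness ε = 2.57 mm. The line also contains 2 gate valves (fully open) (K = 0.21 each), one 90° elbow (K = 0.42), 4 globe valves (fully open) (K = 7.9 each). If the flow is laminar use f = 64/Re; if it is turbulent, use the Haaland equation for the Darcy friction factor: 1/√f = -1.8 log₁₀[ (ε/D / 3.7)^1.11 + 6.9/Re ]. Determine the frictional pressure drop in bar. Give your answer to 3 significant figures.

Cross-sectional area A = πD²/4 = π(0.0678)²/4 = 0.00361 m²; mean velocity V = Q/A = 0.00597/0.00361 = 1.654 m/s.
Reynolds number Re = ρVD/μ = 0.715 · 1.654 · 0.0678 / 1.04e-05 = 7708.
Re > 4000 → turbulent. Relative roughness ε/D = 0.00257/0.0678 = 0.0379. Haaland: 1/√f = -1.8 log₁₀[(0.0379/3.7)^1.11 + 6.9/7708] = -1.8 log₁₀[0.00619 + 0.000895] = 3.869, so f = 0.06679.
Total minor-loss coefficient ΣK = 2·0.21 + 1·0.42 + 4·7.9 = 32.4.
ΔP = [f·L/D + ΣK]·(ρV²/2) = [0.06679·358/0.0678 + 32.4]·(0.715·1.654²/2) = [352.7 + 32.4]·0.9775 = 376.4 Pa.
ΔP = 376.4 Pa = 0.00376 bar.

ΔP ≈ 0.00376 bar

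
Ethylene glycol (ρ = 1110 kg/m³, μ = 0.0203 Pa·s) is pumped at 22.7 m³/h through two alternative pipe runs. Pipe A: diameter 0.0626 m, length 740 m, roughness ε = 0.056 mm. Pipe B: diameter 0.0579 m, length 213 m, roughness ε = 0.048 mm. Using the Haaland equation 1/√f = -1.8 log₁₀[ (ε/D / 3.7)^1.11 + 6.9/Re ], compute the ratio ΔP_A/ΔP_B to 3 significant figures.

Pipe A: V = Q/A = 0.006306/0.003078 = 2.049 m/s; Re = 7013; ε/D = 0.000895; Haaland → f = 0.03508; ΔP_A = f(L/D)(ρV²/2) = 9.659e+05 Pa.
Pipe B: V = Q/A = 0.006306/0.002633 = 2.395 m/s; Re = 7582; ε/D = 0.000829; Haaland → f = 0.03428; ΔP_B = f(L/D)(ρV²/2) = 4.014e+05 Pa.
ΔP_A/ΔP_B = 9.659e+05/4.014e+05 = 2.41.

ΔP_A/ΔP_B ≈ 2.41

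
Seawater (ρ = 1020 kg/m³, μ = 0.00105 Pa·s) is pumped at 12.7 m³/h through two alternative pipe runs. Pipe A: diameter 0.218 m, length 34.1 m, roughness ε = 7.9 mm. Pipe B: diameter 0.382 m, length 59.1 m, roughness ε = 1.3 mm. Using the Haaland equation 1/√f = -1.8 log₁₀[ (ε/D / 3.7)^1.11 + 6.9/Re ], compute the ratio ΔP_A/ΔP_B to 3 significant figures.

Pipe A: V = Q/A = 0.003528/0.03733 = 0.09451 m/s; Re = 2.002e+04; ε/D = 0.0362; Haaland → f = 0.06346; ΔP_A = f(L/D)(ρV²/2) = 45.23 Pa.
Pipe B: V = Q/A = 0.003528/0.1146 = 0.03078 m/s; Re = 1.142e+04; ε/D = 0.0034; Haaland → f = 0.03459; ΔP_B = f(L/D)(ρV²/2) = 2.586 Pa.
ΔP_A/ΔP_B = 45.23/2.586 = 17.5.

ΔP_A/ΔP_B ≈ 17.5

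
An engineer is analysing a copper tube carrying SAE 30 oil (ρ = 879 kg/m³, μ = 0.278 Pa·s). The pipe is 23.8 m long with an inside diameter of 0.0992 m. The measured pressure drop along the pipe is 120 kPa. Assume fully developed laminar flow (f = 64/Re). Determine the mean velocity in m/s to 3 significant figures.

For laminar flow, f = 64/Re with Re = ρVD/μ, so Darcy-Weisbach reduces to ΔP = 32μLV/D². Solving for V: V = ΔP·D²/(32μL) = 1.2e+05·(0.0992)²/(32·0.278·23.8) = 5.577 m/s.
Check: Re = ρVD/μ = 879·5.577·0.0992/0.278 = 1749 < 2300, so the laminar assumption holds.

V ≈ 5.58 m/s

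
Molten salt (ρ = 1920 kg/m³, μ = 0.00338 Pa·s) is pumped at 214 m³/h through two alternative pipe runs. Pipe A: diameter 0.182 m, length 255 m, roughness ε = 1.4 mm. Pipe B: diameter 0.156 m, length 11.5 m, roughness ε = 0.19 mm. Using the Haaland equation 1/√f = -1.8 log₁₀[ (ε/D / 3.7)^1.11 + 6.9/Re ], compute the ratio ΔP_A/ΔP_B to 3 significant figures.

Pipe A: V = Q/A = 0.05944/0.02602 = 2.285 m/s; Re = 2.362e+05; ε/D = 0.00769; Haaland → f = 0.0351; ΔP_A = f(L/D)(ρV²/2) = 2.465e+05 Pa.
Pipe B: V = Q/A = 0.05944/0.01911 = 3.11 m/s; Re = 2.756e+05; ε/D = 0.00122; Haaland → f = 0.02146; ΔP_B = f(L/D)(ρV²/2) = 1.469e+04 Pa.
ΔP_A/ΔP_B = 2.465e+05/1.469e+04 = 16.8.

ΔP_A/ΔP_B ≈ 16.8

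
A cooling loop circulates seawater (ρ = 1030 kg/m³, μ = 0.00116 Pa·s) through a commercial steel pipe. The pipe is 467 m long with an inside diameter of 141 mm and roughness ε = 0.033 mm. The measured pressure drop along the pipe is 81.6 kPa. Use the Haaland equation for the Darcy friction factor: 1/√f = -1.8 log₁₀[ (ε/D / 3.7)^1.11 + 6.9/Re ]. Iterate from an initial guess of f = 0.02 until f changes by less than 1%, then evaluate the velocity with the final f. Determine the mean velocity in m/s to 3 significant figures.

Rearranging Darcy-Weisbach: V = √(2·ΔP·D/(f·L·ρ)). With ε/D = 3.3e-05/0.141 = 0.000234, iterate starting from f = 0.02:
  f = 0.02 → V = √(2·8.16e+04·0.141/(0.02·467·1030)) = 1.547 m/s; Re = ρVD/μ = 1.936e+05; f → 0.01716
  f = 0.01716 → V = 1.669 m/s; Re = 2.09e+05; f → 0.017
Converged (Δf/f < 1%). With the final f = 0.017: V = √(2·8.16e+04·0.141/(0.017·467·1030)) = 1.677 m/s.

V ≈ 1.68 m/s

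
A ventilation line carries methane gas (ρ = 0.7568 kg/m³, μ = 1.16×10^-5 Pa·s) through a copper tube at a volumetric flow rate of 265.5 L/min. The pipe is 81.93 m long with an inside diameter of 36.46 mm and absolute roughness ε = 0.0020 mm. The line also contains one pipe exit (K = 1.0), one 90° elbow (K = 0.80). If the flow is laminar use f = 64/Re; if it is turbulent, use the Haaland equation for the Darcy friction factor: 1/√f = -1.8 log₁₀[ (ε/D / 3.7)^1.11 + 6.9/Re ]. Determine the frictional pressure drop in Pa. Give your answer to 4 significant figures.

ΔP ≈ 483.8 Pa

Q = 265.5 L/min = 265.5/60000 = 0.004425 m³/s.
Cross-sectional area A = πD²/4 = π(0.03646)²/4 = 0.001044 m²; mean velocity V = Q/A = 0.004425/0.001044 = 4.238 m/s.
Reynolds number Re = ρVD/μ = 0.7568 · 4.238 · 0.03646 / 1.16e-05 = 1.008e+04.
Re > 4000 → turbulent. Relative roughness ε/D = 2e-06/0.03646 = 5.49e-05. Haaland: 1/√f = -1.8 log₁₀[(5.49e-05/3.7)^1.11 + 6.9/1.008e+04] = -1.8 log₁₀[4.36e-06 + 0.000684] = 5.691, so f = 0.03087.
Total minor-loss coefficient ΣK = 1·1 + 1·0.8 = 1.8.
ΔP = [f·L/D + ΣK]·(ρV²/2) = [0.03087·81.93/0.03646 + 1.8]·(0.7568·4.238²/2) = [69.37 + 1.8]·6.797 = 483.8 Pa.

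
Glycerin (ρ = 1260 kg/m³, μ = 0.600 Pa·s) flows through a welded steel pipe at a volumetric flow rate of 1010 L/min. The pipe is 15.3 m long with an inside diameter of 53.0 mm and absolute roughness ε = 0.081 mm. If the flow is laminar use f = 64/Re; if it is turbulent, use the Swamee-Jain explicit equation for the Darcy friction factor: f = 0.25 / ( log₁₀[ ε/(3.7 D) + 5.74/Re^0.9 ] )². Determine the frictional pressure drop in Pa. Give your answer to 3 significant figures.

Q = 1010 L/min = 1010/60000 = 0.01683 m³/s.
Cross-sectional area A = πD²/4 = π(0.053)²/4 = 0.002206 m²; mean velocity V = Q/A = 0.01683/0.002206 = 7.63 m/s.
Reynolds number Re = ρVD/μ = 1260 · 7.63 · 0.053 / 0.6 = 849.2.
Re < 2300 → laminar flow, so f = 64/Re = 64/849.2 = 0.07536 (the turbulent correlation is not needed).
Darcy-Weisbach: ΔP = f(L/D)(ρV²/2) = 0.07536·(15.3/0.053)·(1260·7.63²/2) = 0.07536·288.7·3.668e+04 = 7.979e+05 Pa.

ΔP ≈ 798000 Pa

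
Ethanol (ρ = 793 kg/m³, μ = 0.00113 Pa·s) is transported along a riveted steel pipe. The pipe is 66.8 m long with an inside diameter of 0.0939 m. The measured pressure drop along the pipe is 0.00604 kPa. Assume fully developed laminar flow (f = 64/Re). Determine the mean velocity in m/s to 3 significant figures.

V ≈ 0.0220 m/s

For laminar flow, f = 64/Re with Re = ρVD/μ, so Darcy-Weisbach reduces to ΔP = 32μLV/D². Solving for V: V = ΔP·D²/(32μL) = 6.04·(0.0939)²/(32·0.00113·66.8) = 0.02205 m/s.
Check: Re = ρVD/μ = 793·0.02205·0.0939/0.00113 = 1453 < 2300, so the laminar assumption holds.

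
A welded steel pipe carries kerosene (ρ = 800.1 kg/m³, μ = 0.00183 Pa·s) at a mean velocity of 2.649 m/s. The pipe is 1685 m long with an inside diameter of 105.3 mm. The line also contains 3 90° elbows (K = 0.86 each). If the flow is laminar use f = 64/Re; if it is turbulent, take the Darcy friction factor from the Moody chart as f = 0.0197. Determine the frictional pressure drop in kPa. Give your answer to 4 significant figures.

Reynolds number Re = ρVD/μ = 800.1 · 2.649 · 0.1053 / 0.00183 = 1.22e+05.
Re > 4000 → turbulent; use the Moody-chart value f = 0.0197.
Total minor-loss coefficient ΣK = 3·0.86 = 2.58.
ΔP = [f·L/D + ΣK]·(ρV²/2) = [0.0197·1685/0.1053 + 2.58]·(800.1·2.649²/2) = [315.2 + 2.58]·2807 = 8.922e+05 Pa.
ΔP = 8.922e+05 Pa = 892.2 kPa.

ΔP ≈ 892.2 kPa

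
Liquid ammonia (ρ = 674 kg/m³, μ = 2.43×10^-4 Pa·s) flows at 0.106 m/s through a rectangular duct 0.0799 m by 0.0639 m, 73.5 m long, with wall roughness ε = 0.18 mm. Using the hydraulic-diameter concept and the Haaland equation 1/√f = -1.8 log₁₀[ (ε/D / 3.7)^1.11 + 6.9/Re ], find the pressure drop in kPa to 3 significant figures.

Hydraulic diameter D_h = 4A/P = 4·(0.0799·0.0639)/(2·(0.0799+0.0639)) = 0.02042/0.2876 = 0.07101 m.
Re = ρVD_h/μ = 674·0.106·0.07101/0.000243 = 2.088e+04.
ε/D_h = 0.00018/0.07101 = 0.00253; Haaland gives 1/√f = -1.8 log₁₀[0.000307+0.00033] = 5.751, so f = 0.03023.
ΔP = f(L/D_h)(ρV²/2) = 0.03023·73.5/0.07101·3.787 = 118.5 Pa.
ΔP = 0.118 kPa.

ΔP ≈ 0.118 kPa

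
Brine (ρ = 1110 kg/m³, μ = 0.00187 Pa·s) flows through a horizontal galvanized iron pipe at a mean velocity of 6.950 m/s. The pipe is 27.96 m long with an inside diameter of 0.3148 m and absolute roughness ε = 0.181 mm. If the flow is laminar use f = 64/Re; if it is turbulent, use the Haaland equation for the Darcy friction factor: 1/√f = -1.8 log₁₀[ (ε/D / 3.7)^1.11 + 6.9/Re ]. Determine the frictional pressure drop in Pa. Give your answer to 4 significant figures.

ΔP ≈ 41860 Pa

Reynolds number Re = ρVD/μ = 1110 · 6.95 · 0.3148 / 0.00187 = 1.299e+06.
Re > 4000 → turbulent. Relative roughness ε/D = 0.000181/0.3148 = 0.000575. Haaland: 1/√f = -1.8 log₁₀[(0.000575/3.7)^1.11 + 6.9/1.299e+06] = -1.8 log₁₀[5.92e-05 + 5.31e-06] = 7.542, so f = 0.01758.
Darcy-Weisbach: ΔP = f(L/D)(ρV²/2) = 0.01758·(27.96/0.3148)·(1110·6.95²/2) = 0.01758·88.82·2.681e+04 = 4.186e+04 Pa.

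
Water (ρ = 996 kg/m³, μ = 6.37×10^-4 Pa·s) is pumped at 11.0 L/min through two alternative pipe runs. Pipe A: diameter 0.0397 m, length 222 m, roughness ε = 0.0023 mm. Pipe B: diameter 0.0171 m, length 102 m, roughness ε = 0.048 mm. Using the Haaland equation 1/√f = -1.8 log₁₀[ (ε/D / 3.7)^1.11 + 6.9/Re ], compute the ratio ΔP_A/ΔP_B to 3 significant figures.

ΔP_A/ΔP_B ≈ 0.0334

Pipe A: V = Q/A = 0.0001833/0.001238 = 0.1481 m/s; Re = 9194; ε/D = 5.79e-05; Haaland → f = 0.03167; ΔP_A = f(L/D)(ρV²/2) = 1934 Pa.
Pipe B: V = Q/A = 0.0001833/0.0002297 = 0.7983 m/s; Re = 2.134e+04; ε/D = 0.00281; Haaland → f = 0.03061; ΔP_B = f(L/D)(ρV²/2) = 5.794e+04 Pa.
ΔP_A/ΔP_B = 1934/5.794e+04 = 0.0334.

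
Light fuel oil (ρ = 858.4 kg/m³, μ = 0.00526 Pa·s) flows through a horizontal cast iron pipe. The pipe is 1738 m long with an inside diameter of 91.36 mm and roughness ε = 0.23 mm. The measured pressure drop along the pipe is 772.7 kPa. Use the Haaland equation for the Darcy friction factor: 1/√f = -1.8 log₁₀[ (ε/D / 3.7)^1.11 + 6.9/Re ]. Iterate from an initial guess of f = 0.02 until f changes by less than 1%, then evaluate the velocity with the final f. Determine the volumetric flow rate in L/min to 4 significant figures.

Q ≈ 707.9 L/min

Rearranging Darcy-Weisbach: V = √(2·ΔP·D/(f·L·ρ)). With ε/D = 0.00023/0.09136 = 0.00252, iterate starting from f = 0.02:
  f = 0.02 → V = √(2·7.727e+05·0.09136/(0.02·1738·858.4)) = 2.175 m/s; Re = ρVD/μ = 3.243e+04; f → 0.02859
  f = 0.02859 → V = 1.819 m/s; Re = 2.713e+04; f → 0.02918
  f = 0.02918 → V = 1.801 m/s; Re = 2.685e+04; f → 0.02922
Converged (Δf/f < 1%). With the final f = 0.02922: V = √(2·7.727e+05·0.09136/(0.02922·1738·858.4)) = 1.8 m/s.
Q = V·A = 1.8·(π/4·0.09136²) = 0.0118 m³/s = 707.9 L/min.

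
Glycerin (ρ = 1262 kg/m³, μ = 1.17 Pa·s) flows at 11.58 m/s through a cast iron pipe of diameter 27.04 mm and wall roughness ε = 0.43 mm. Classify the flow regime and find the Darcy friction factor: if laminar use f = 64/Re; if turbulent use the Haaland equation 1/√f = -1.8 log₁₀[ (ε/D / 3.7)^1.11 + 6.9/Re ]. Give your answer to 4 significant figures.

f ≈ 0.1895

Re = ρVD/μ = 1262·11.58·0.02704/1.17 = 337.7.
Re < 2300 → laminar, so f = 64/Re = 0.1895 (roughness is irrelevant in laminar flow).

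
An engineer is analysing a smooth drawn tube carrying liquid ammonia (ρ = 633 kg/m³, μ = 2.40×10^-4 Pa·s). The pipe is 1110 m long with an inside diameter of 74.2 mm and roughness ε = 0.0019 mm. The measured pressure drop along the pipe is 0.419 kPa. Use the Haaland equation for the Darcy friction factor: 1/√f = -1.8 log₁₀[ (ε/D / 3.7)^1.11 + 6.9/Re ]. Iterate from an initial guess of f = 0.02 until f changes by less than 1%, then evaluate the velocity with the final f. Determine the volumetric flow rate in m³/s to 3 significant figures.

Rearranging Darcy-Weisbach: V = √(2·ΔP·D/(f·L·ρ)). With ε/D = 1.9e-06/0.0742 = 2.56e-05, iterate starting from f = 0.02:
  f = 0.02 → V = √(2·419·0.0742/(0.02·1110·633)) = 0.06652 m/s; Re = ρVD/μ = 1.302e+04; f → 0.02879
  f = 0.02879 → V = 0.05544 m/s; Re = 1.085e+04; f → 0.03023
  f = 0.03023 → V = 0.05411 m/s; Re = 1.059e+04; f → 0.03043
Converged (Δf/f < 1%). With the final f = 0.03043: V = √(2·419·0.0742/(0.03043·1110·633)) = 0.05393 m/s.
Q = V·A = 0.05393·(π/4·0.0742²) = 0.0002332 m³/s = 2.33×10^-4 m³/s.

Q ≈ 2.33×10^-4 m³/s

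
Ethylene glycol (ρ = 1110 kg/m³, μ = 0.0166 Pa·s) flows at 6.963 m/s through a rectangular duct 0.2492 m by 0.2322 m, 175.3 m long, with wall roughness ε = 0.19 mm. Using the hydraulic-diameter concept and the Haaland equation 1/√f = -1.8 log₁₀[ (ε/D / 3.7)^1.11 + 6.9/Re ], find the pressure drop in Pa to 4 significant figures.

ΔP ≈ 411600 Pa

Hydraulic diameter D_h = 4A/P = 4·(0.2492·0.2322)/(2·(0.2492+0.2322)) = 0.2315/0.9628 = 0.2404 m.
Re = ρVD_h/μ = 1110·6.963·0.2404/0.0166 = 1.119e+05.
ε/D_h = 0.00019/0.2404 = 0.00079; Haaland gives 1/√f = -1.8 log₁₀[8.43e-05+6.16e-05] = 6.904, so f = 0.02098.
ΔP = f(L/D_h)(ρV²/2) = 0.02098·175.3/0.2404·2.691e+04 = 4.116e+05 Pa.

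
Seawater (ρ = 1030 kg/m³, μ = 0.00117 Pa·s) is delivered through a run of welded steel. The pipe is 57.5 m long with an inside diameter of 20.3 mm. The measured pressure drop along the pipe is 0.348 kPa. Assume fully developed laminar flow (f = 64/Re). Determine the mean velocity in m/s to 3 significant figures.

For laminar flow, f = 64/Re with Re = ρVD/μ, so Darcy-Weisbach reduces to ΔP = 32μLV/D². Solving for V: V = ΔP·D²/(32μL) = 348·(0.0203)²/(32·0.00117·57.5) = 0.06661 m/s.
Check: Re = ρVD/μ = 1030·0.06661·0.0203/0.00117 = 1190 < 2300, so the laminar assumption holds.

V ≈ 0.0666 m/s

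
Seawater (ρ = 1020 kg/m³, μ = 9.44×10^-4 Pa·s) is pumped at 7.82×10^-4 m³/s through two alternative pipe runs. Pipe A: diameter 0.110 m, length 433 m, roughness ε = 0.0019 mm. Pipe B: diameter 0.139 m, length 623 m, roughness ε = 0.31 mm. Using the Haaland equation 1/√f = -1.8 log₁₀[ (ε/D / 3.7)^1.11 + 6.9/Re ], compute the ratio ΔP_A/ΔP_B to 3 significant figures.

ΔP_A/ΔP_B ≈ 1.94

Pipe A: V = Q/A = 0.000782/0.009503 = 0.08229 m/s; Re = 9780; ε/D = 1.73e-05; Haaland → f = 0.03109; ΔP_A = f(L/D)(ρV²/2) = 422.6 Pa.
Pipe B: V = Q/A = 0.000782/0.01517 = 0.05153 m/s; Re = 7740; ε/D = 0.00223; Haaland → f = 0.0358; ΔP_B = f(L/D)(ρV²/2) = 217.3 Pa.
ΔP_A/ΔP_B = 422.6/217.3 = 1.94.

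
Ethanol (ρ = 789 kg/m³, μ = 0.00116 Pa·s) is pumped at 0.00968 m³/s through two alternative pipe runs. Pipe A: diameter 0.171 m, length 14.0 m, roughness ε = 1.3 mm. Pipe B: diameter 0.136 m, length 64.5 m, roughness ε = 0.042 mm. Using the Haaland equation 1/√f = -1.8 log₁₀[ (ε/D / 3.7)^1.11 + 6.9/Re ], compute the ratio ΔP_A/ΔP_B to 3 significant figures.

Pipe A: V = Q/A = 0.00968/0.02297 = 0.4215 m/s; Re = 4.902e+04; ε/D = 0.0076; Haaland → f = 0.03601; ΔP_A = f(L/D)(ρV²/2) = 206.6 Pa.
Pipe B: V = Q/A = 0.00968/0.01453 = 0.6664 m/s; Re = 6.164e+04; ε/D = 0.000309; Haaland → f = 0.02084; ΔP_B = f(L/D)(ρV²/2) = 1731 Pa.
ΔP_A/ΔP_B = 206.6/1731 = 0.119.

ΔP_A/ΔP_B ≈ 0.119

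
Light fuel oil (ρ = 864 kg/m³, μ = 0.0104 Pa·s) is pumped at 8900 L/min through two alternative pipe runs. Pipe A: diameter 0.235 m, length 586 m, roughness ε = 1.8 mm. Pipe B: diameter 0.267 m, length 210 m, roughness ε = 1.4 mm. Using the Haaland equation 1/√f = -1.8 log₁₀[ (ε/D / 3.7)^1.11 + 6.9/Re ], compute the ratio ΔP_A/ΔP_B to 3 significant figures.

Pipe A: V = Q/A = 0.1483/0.04337 = 3.42 m/s; Re = 6.677e+04; ε/D = 0.00766; Haaland → f = 0.03575; ΔP_A = f(L/D)(ρV²/2) = 4.504e+05 Pa.
Pipe B: V = Q/A = 0.1483/0.05599 = 2.649 m/s; Re = 5.876e+04; ε/D = 0.00524; Haaland → f = 0.03225; ΔP_B = f(L/D)(ρV²/2) = 7.691e+04 Pa.
ΔP_A/ΔP_B = 4.504e+05/7.691e+04 = 5.86.

ΔP_A/ΔP_B ≈ 5.86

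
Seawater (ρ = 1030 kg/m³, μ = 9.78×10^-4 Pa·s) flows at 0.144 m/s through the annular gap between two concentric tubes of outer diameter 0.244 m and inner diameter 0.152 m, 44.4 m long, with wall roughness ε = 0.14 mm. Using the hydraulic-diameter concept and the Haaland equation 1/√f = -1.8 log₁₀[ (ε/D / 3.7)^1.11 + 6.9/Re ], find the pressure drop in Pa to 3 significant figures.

Hydraulic diameter D_h = 4A/P = D_o - D_i = 0.244 - 0.152 = 0.092 m.
Re = ρVD_h/μ = 1030·0.144·0.092/0.000978 = 1.395e+04.
ε/D_h = 0.00014/0.092 = 0.00152; Haaland gives 1/√f = -1.8 log₁₀[0.000174+0.000495] = 5.714, so f = 0.03063.
ΔP = f(L/D_h)(ρV²/2) = 0.03063·44.4/0.092·10.68 = 157.8 Pa.

ΔP ≈ 158 Pa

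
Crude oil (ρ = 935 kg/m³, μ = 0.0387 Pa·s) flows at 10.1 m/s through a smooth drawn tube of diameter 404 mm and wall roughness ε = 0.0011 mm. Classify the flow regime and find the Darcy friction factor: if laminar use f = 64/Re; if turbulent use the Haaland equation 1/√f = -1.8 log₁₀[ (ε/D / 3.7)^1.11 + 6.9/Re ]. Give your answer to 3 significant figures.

Re = ρVD/μ = 935·10.1·0.404/0.0387 = 9.858e+04.
Re > 4000 → turbulent. ε/D = 1.1e-06/0.404 = 2.72e-06; Haaland: 1/√f = -1.8 log₁₀[1.56e-07 + 7e-05] = 7.477, so f = 0.01789.

f ≈ 0.0179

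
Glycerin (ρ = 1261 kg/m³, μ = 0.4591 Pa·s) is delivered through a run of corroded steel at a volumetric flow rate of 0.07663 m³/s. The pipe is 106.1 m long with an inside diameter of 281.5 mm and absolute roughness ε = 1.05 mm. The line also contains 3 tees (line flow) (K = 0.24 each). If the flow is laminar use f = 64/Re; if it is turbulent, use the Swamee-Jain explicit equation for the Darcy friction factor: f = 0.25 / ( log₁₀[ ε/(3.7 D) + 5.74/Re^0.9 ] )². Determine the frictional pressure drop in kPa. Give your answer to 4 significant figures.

ΔP ≈ 24.91 kPa

Cross-sectional area A = πD²/4 = π(0.2815)²/4 = 0.06224 m²; mean velocity V = Q/A = 0.07663/0.06224 = 1.231 m/s.
Reynolds number Re = ρVD/μ = 1261 · 1.231 · 0.2815 / 0.459 = 952.
Re < 2300 → laminar flow, so f = 64/Re = 64/952 = 0.06723 (the turbulent correlation is not needed).
Total minor-loss coefficient ΣK = 3·0.24 = 0.72.
ΔP = [f·L/D + ΣK]·(ρV²/2) = [0.06723·106.1/0.2815 + 0.72]·(1261·1.231²/2) = [25.34 + 0.72]·955.8 = 2.491e+04 Pa.
ΔP = 2.491e+04 Pa = 24.91 kPa.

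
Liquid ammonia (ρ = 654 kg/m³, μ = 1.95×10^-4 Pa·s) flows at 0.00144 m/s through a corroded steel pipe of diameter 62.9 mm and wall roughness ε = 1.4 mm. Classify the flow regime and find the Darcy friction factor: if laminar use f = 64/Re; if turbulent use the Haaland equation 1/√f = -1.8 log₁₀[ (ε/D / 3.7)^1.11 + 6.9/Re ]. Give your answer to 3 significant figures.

Re = ρVD/μ = 654·0.00144·0.0629/0.000195 = 303.8.
Re < 2300 → laminar, so f = 64/Re = 0.2107 (roughness is irrelevant in laminar flow).

f ≈ 0.211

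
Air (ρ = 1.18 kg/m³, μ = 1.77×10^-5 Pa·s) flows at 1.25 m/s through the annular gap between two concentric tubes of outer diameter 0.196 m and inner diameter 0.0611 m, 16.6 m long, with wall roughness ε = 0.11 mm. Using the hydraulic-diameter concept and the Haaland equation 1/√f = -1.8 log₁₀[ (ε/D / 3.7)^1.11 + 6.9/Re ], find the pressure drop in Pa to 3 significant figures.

ΔP ≈ 3.52 Pa

Hydraulic diameter D_h = 4A/P = D_o - D_i = 0.196 - 0.0611 = 0.1349 m.
Re = ρVD_h/μ = 1.18·1.25·0.1349/1.77e-05 = 1.124e+04.
ε/D_h = 0.00011/0.1349 = 0.000815; Haaland gives 1/√f = -1.8 log₁₀[8.73e-05+0.000614] = 5.678, so f = 0.03102.
ΔP = f(L/D_h)(ρV²/2) = 0.03102·16.6/0.1349·0.9219 = 3.519 Pa.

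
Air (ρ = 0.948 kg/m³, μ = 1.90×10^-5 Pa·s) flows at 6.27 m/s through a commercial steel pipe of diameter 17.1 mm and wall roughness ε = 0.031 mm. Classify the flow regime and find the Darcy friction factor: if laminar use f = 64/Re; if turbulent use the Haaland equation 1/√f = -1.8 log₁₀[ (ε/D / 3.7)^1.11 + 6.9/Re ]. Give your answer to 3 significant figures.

Re = ρVD/μ = 0.948·6.27·0.0171/1.9e-05 = 5350.
Re > 4000 → turbulent. ε/D = 3.1e-05/0.0171 = 0.00181; Haaland: 1/√f = -1.8 log₁₀[0.000212 + 0.00129] = 5.082, so f = 0.03872.

f ≈ 0.0387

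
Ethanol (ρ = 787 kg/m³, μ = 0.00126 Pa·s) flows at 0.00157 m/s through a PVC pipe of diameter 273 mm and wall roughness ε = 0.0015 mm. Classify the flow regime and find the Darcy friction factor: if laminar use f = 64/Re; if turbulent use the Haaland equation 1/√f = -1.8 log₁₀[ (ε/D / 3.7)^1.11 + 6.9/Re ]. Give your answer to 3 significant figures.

f ≈ 0.239

Re = ρVD/μ = 787·0.00157·0.273/0.00126 = 267.7.
Re < 2300 → laminar, so f = 64/Re = 0.2391 (roughness is irrelevant in laminar flow).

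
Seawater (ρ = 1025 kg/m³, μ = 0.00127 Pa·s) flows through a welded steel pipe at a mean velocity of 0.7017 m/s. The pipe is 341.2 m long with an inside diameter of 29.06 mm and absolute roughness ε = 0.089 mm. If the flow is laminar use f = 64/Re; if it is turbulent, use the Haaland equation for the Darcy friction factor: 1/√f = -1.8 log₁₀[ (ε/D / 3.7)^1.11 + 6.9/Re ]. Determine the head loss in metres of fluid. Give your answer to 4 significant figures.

h_f ≈ 9.477 m

Reynolds number Re = ρVD/μ = 1025 · 0.7017 · 0.02906 / 0.00127 = 1.646e+04.
Re > 4000 → turbulent. Relative roughness ε/D = 8.9e-05/0.02906 = 0.00306. Haaland: 1/√f = -1.8 log₁₀[(0.00306/3.7)^1.11 + 6.9/1.646e+04] = -1.8 log₁₀[0.000379 + 0.000419] = 5.576, so f = 0.03216.
Darcy-Weisbach: ΔP = f(L/D)(ρV²/2) = 0.03216·(341.2/0.02906)·(1025·0.7017²/2) = 0.03216·1.174e+04·252.3 = 9.53e+04 Pa.
Head loss h_f = ΔP/(ρg) = 9.53e+04/(1025·9.81) = 9.477 m.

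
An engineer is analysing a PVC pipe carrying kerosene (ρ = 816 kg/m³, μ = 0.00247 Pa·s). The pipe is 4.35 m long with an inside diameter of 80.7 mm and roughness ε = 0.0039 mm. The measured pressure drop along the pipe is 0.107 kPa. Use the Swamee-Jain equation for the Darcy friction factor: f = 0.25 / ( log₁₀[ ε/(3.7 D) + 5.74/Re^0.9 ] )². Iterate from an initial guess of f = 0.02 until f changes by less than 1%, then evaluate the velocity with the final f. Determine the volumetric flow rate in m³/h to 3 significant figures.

Rearranging Darcy-Weisbach: V = √(2·ΔP·D/(f·L·ρ)). With ε/D = 3.9e-06/0.0807 = 4.83e-05, iterate starting from f = 0.02:
  f = 0.02 → V = √(2·107·0.0807/(0.02·4.35·816)) = 0.4932 m/s; Re = ρVD/μ = 1.315e+04; f → 0.02886
  f = 0.02886 → V = 0.4106 m/s; Re = 1.095e+04; f → 0.03031
  f = 0.03031 → V = 0.4007 m/s; Re = 1.068e+04; f → 0.03051
Converged (Δf/f < 1%). With the final f = 0.03051: V = √(2·107·0.0807/(0.03051·4.35·816)) = 0.3994 m/s.
Q = V·A = 0.3994·(π/4·0.0807²) = 0.002043 m³/s = 7.35 m³/h.

Q ≈ 7.35 m³/h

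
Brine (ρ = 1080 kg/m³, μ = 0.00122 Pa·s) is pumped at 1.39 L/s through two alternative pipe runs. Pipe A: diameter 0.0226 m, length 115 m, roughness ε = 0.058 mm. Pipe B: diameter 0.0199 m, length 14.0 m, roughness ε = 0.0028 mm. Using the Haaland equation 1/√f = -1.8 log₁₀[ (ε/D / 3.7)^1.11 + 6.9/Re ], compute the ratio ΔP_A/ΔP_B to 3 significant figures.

Pipe A: V = Q/A = 0.00139/0.0004011 = 3.465 m/s; Re = 6.932e+04; ε/D = 0.00257; Haaland → f = 0.02692; ΔP_A = f(L/D)(ρV²/2) = 8.881e+05 Pa.
Pipe B: V = Q/A = 0.00139/0.000311 = 4.469 m/s; Re = 7.873e+04; ε/D = 0.000141; Haaland → f = 0.01929; ΔP_B = f(L/D)(ρV²/2) = 1.464e+05 Pa.
ΔP_A/ΔP_B = 8.881e+05/1.464e+05 = 6.07.

ΔP_A/ΔP_B ≈ 6.07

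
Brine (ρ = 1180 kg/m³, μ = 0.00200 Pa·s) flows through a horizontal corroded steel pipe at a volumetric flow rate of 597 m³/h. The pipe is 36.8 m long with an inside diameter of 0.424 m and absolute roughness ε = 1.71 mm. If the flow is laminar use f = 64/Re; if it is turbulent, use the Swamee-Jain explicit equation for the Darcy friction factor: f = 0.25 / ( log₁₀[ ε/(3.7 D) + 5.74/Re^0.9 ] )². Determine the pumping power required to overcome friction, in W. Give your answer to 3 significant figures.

P ≈ 340 W

Q = 597 m³/h = 597/3600 = 0.1658 m³/s.
Cross-sectional area A = πD²/4 = π(0.424)²/4 = 0.1412 m²; mean velocity V = Q/A = 0.1658/0.1412 = 1.174 m/s.
Reynolds number Re = ρVD/μ = 1180 · 1.174 · 0.424 / 0.002 = 2.938e+05.
Re > 4000 → turbulent. Relative roughness ε/D = 0.00171/0.424 = 0.00403. Swamee-Jain: f = 0.25/(log₁₀[0.00403/3.7 + 5.74/2.938e+05^0.9])² = 0.25/(log₁₀[0.00109 + 6.88e-05])² = 0.25/(-2.936)² = 0.029.
Darcy-Weisbach: ΔP = f(L/D)(ρV²/2) = 0.029·(36.8/0.424)·(1180·1.174²/2) = 0.029·86.79·813.9 = 2049 Pa.
Pumping power P = QΔP = 0.1658·2049 = 339.7 W = 340 W.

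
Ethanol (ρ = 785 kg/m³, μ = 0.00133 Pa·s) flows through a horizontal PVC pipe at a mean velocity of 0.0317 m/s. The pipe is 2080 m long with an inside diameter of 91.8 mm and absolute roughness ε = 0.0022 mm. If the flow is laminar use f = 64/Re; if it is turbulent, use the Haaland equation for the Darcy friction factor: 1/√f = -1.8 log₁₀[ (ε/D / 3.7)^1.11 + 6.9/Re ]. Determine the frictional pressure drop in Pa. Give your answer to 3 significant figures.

ΔP ≈ 333 Pa

Reynolds number Re = ρVD/μ = 785 · 0.0317 · 0.0918 / 0.00133 = 1718.
Re < 2300 → laminar flow, so f = 64/Re = 64/1718 = 0.03726 (the turbulent correlation is not needed).
Darcy-Weisbach: ΔP = f(L/D)(ρV²/2) = 0.03726·(2080/0.0918)·(785·0.0317²/2) = 0.03726·2.266e+04·0.3944 = 333 Pa.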